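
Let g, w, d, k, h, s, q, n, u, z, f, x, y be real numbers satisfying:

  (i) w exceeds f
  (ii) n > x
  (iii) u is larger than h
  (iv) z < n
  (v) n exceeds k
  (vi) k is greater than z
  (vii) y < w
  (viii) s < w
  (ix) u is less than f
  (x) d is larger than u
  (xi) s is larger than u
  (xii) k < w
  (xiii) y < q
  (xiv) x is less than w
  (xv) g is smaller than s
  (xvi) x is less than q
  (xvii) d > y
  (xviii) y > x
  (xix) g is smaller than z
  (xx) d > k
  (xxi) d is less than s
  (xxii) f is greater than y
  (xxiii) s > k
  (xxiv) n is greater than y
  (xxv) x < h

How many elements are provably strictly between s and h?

2

Chaining upward from h reaches: u, d, f, w.
Chaining downward from s reaches: g, x, z, y, u, k, d.
Strictly between h and s are those in both lists: u, d — 2 elements.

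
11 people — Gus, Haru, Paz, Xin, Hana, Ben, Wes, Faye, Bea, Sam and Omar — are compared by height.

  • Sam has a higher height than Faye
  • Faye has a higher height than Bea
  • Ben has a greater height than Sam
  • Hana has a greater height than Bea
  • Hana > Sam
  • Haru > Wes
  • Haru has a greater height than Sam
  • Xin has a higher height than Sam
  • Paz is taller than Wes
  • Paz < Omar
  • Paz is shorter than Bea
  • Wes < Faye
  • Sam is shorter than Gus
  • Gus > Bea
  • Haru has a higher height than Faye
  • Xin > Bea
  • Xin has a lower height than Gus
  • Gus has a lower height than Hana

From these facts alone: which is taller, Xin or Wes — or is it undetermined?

Following the relations from Wes: Wes < Paz < Bea < Faye < Sam < Xin.
So Xin is taller.

Xin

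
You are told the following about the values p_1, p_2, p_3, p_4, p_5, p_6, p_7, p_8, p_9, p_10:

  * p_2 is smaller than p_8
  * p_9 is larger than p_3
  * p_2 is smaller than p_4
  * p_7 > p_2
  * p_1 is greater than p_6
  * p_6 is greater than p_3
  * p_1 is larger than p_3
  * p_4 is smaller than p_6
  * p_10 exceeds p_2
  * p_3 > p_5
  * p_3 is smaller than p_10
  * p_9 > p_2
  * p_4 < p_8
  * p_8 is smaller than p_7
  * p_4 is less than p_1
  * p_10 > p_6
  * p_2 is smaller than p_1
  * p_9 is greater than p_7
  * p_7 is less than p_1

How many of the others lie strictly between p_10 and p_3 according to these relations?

1

Chaining upward from p_3 reaches: p_6, p_1, p_9.
Chaining downward from p_10 reaches: p_5, p_2, p_4, p_6.
Strictly between p_3 and p_10 are those in both lists: p_6 — 1 element.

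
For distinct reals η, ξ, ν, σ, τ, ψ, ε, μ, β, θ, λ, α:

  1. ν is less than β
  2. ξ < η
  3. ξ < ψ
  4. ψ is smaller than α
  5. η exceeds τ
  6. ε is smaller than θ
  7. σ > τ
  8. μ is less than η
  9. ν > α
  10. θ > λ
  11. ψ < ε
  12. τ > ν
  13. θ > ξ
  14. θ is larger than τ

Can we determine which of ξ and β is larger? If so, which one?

ξ < ψ and ψ < α give ξ < α.
Then α < ν extends the chain to ν.
With ν < β: ξ < ψ < α < ν < β.
So β is larger.

β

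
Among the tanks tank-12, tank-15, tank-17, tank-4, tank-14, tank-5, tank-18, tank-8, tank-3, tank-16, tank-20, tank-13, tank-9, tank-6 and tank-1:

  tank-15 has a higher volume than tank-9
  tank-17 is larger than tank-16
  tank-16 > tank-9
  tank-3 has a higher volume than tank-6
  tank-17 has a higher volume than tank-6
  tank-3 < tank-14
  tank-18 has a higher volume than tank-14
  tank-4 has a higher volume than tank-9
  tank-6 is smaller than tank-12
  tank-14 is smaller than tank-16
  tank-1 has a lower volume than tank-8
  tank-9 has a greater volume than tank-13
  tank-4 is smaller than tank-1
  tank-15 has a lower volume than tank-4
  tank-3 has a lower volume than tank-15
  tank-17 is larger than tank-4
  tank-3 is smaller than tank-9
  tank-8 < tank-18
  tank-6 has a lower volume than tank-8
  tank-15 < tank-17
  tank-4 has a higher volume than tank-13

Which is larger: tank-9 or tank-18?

Chaining the given relations: tank-9 < tank-15 < tank-4 < tank-1 < tank-8 < tank-18.
So tank-9 < tank-18; tank-18 is the larger of the two.

tank-18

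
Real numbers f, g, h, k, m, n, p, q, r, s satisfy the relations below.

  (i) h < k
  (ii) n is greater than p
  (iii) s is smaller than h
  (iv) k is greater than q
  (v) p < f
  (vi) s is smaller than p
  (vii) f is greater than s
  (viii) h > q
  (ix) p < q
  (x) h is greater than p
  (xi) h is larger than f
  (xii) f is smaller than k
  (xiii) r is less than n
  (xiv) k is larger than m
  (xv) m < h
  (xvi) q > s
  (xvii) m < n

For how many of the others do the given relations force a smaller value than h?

The elements the relations force below h are s, p, m, q, f — no chain reaches any other.
That is 5.

5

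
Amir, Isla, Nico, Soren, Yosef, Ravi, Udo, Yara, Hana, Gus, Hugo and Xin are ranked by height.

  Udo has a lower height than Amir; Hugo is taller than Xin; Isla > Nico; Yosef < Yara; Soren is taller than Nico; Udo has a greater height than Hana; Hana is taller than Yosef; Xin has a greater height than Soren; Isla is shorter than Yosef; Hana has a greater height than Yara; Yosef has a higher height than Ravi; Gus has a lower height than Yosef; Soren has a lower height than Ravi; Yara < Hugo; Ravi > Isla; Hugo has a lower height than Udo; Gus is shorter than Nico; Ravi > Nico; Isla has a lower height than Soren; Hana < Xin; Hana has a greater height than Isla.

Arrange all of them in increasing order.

Nothing is placed below Gus, so it is least; from there Gus < Nico; Nico < Isla; Isla < Soren; Soren < Ravi; Ravi < Yosef; Yosef < Yara; Yara < Hana; Hana < Xin; Xin < Hugo; Hugo < Udo; Udo < Amir, each given directly.

Gus < Nico < Isla < Soren < Ravi < Yosef < Yara < Hana < Xin < Hugo < Udo < Amir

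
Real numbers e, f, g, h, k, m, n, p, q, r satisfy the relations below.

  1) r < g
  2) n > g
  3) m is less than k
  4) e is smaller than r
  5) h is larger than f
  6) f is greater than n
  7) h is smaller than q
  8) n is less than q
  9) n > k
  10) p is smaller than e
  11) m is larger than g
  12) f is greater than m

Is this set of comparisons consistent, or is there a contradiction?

The single ordering p < e < r < g < m < k < n < f < h < q satisfies every listed relation, so no contradiction arises.

consistent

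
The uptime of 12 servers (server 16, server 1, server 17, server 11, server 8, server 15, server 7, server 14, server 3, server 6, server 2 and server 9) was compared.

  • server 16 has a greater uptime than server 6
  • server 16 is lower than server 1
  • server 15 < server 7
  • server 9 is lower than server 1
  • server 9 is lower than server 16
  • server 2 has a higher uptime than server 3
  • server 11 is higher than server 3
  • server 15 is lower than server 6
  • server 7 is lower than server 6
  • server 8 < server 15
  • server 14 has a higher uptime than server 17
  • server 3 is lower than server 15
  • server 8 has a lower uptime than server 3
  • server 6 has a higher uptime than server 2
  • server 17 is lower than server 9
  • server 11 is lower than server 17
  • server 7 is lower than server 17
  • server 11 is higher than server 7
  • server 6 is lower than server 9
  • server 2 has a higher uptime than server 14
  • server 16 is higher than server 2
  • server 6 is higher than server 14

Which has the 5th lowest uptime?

server 11

Chaining the given pairs: server 8 < server 3 < server 15 < server 7 < server 11 < server 17 < server 14 < server 2 < server 6 < server 9 < server 16 < server 1.
The 5th smallest is server 11.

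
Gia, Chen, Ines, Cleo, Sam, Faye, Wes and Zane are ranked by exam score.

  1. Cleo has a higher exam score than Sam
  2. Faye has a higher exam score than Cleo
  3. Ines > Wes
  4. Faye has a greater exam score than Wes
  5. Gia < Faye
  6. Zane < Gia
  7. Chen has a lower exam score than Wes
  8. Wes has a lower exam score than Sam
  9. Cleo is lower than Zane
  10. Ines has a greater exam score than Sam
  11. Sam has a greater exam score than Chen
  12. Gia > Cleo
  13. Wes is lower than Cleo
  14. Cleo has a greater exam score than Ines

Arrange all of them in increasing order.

Chen < Wes < Sam < Ines < Cleo < Zane < Gia < Faye

The consecutive links are each given: Chen < Wes; Wes < Sam; Sam < Ines; Ines < Cleo; Cleo < Zane; Zane < Gia; Gia < Faye.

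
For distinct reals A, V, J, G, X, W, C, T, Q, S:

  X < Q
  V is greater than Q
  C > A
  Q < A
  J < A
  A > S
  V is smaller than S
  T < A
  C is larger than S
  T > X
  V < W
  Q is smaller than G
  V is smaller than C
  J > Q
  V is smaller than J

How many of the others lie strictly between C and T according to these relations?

Chaining upward from T reaches: A.
Chaining downward from C reaches: X, Q, V, J, S, A.
Strictly between T and C are those in both lists: A — 1 element.

1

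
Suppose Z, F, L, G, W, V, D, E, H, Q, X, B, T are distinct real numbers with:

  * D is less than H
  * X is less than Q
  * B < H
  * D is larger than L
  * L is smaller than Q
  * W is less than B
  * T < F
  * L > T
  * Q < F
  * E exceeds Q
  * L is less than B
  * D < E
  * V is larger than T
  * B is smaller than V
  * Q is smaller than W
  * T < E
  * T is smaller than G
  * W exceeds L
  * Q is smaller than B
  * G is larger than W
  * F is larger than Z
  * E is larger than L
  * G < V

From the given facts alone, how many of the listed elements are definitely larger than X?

8

Directly above X: Q.
One step further: W, F, B, E (5 so far).
One step further: G, V, H (8 so far).
Nothing else is reachable above X; 8 in all.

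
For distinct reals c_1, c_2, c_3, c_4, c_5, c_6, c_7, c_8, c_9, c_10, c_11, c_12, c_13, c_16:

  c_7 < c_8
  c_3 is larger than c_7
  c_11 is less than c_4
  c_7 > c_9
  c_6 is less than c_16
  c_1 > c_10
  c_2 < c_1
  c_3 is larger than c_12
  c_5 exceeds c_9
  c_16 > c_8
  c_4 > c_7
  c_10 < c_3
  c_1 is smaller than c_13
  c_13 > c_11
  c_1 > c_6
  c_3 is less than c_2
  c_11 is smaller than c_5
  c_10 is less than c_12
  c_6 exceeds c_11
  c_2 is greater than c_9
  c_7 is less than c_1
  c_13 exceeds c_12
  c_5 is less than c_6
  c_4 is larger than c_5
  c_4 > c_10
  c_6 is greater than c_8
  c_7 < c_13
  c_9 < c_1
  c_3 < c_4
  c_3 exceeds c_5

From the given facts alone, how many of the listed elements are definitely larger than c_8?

4

The elements the relations force above c_8 are c_6, c_16, c_1, c_13 — no chain reaches any other.
That is 4.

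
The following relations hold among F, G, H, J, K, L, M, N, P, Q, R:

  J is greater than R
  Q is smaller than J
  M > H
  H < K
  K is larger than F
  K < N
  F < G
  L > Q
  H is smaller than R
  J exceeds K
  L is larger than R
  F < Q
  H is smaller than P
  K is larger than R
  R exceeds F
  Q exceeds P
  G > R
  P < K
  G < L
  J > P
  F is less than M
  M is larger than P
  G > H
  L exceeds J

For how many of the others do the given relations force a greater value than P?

Directly above P: K, Q, M, J.
One step further: N, L (6 so far).
No other element is forced above P by the given relations, so the count is 6.

6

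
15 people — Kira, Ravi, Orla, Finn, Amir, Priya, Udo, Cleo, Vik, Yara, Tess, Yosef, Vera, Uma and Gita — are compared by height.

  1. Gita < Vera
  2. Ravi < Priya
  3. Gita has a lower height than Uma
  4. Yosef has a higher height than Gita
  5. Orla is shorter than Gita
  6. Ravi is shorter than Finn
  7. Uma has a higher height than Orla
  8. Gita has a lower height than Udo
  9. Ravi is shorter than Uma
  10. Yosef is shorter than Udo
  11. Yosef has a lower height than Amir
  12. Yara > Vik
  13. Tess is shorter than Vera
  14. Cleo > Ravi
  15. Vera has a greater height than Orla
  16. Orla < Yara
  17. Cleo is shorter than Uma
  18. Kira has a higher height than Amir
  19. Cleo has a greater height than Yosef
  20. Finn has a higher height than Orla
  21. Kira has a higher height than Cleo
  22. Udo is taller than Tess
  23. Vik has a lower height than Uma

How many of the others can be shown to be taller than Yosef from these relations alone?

Directly above Yosef: Cleo, Amir, Udo.
One step further: Uma, Kira (5 so far).
No other element is forced above Yosef by the given relations, so the count is 5.

5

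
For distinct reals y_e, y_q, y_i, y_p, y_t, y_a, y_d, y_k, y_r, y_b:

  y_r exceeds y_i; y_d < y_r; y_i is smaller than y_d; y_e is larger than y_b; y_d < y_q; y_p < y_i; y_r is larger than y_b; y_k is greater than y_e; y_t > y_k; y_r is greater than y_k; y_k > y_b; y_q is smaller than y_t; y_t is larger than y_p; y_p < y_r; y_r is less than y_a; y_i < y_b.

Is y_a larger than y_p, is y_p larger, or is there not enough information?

Following the relations from y_p: y_p < y_i < y_b < y_e < y_k < y_r < y_a.
So y_a is larger.

y_a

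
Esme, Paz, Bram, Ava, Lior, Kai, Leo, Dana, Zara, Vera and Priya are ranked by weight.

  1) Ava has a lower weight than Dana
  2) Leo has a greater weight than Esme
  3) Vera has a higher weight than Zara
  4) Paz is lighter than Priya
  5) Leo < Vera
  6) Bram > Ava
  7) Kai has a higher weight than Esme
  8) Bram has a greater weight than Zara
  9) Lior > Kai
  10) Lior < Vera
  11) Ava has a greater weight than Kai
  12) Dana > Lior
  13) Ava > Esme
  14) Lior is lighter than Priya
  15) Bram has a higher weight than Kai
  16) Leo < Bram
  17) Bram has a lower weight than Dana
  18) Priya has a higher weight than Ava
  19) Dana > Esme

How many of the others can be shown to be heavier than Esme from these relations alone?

From Esme the given relations immediately reach Kai, Leo, Ava, Dana.
From those, Lior, Vera, Bram, Priya — 8 in total.
Nothing else is reachable above Esme; 8 in all.

8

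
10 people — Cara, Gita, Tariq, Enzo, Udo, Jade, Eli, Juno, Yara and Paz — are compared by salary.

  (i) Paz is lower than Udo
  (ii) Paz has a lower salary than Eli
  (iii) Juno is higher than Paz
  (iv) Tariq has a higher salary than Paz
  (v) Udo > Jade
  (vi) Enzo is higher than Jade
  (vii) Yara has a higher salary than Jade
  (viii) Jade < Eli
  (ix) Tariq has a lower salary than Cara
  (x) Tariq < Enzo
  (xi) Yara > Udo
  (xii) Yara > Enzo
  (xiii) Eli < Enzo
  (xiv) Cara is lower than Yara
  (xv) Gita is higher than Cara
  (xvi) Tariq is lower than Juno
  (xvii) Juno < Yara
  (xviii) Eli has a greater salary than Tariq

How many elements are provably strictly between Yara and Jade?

3

Chaining upward from Jade reaches: Eli, Udo, Enzo.
Chaining downward from Yara reaches: Paz, Tariq, Cara, Juno, Eli, Udo, Enzo.
Strictly between Jade and Yara are those in both lists: Eli, Udo, Enzo — 3 elements.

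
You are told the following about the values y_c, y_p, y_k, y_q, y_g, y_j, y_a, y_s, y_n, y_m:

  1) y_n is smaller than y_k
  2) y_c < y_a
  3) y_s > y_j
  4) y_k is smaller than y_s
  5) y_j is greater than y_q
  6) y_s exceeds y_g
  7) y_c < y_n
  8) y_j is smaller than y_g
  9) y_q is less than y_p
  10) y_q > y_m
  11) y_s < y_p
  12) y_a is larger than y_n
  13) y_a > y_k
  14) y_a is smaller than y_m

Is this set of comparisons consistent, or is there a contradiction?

consistent

The single ordering y_c < y_n < y_k < y_a < y_m < y_q < y_j < y_g < y_s < y_p satisfies every listed relation, so no contradiction arises.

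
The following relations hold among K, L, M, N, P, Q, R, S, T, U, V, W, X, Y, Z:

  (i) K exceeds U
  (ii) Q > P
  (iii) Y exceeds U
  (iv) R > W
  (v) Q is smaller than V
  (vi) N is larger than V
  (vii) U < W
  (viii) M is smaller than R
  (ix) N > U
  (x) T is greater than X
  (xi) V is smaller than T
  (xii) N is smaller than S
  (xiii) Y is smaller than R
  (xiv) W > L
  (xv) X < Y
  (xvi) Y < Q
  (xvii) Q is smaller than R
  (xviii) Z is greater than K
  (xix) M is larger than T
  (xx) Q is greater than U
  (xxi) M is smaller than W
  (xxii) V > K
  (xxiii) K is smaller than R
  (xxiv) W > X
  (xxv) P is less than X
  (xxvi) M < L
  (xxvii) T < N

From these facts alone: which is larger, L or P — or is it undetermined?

L

P < X and X < Y give P < Y.
Then Y < Q extends the chain to Q.
With Q < V: P < X < Y < Q < V.
With V < T: P < X < Y < Q < V < T.
Then T < M extends the chain to M.
With M < L: P < X < Y < Q < V < T < M < L.
So L is larger.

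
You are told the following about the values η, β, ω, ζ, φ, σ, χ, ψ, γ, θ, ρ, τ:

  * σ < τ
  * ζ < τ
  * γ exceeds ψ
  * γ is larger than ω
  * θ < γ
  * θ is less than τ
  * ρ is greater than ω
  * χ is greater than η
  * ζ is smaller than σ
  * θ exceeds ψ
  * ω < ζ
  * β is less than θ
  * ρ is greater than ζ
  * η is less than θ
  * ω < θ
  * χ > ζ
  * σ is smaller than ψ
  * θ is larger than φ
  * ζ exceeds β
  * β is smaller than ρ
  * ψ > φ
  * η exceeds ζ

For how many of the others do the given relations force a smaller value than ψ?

5

From ψ the given relations immediately reach σ, φ.
From those, ζ — 3 in total.
From those, β, ω — 5 in total.
No other element is forced below ψ by the given relations, so the count is 5.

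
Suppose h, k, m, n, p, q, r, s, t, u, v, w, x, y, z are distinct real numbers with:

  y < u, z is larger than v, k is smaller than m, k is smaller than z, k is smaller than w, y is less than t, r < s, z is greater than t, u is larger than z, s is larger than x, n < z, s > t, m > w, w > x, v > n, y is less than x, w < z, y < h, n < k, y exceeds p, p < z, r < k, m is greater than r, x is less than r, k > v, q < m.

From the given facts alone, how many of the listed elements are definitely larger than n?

6

From n the given relations immediately reach v, k, z.
From those, w, m, u — 6 in total.
No other element is forced above n by the given relations, so the count is 6.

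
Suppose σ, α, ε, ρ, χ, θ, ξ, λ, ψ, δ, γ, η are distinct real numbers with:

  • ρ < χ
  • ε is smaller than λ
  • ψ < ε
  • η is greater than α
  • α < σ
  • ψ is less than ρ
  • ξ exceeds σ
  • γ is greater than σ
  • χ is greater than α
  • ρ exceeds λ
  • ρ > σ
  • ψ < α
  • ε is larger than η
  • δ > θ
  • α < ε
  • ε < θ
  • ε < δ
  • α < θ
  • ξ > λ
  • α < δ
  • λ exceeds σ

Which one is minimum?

ψ

α is not least since ψ < α; η is not least since α < η; ε is not least since α < ε; σ is not least since α < σ; θ is not least since α < θ; δ is not least since α < δ; γ is not least since σ < γ; λ is not least since σ < λ; ρ is not least since σ < ρ; χ is not least since ρ < χ; ξ is not least since σ < ξ.
Only ψ has nothing below it, so ψ is the minimum.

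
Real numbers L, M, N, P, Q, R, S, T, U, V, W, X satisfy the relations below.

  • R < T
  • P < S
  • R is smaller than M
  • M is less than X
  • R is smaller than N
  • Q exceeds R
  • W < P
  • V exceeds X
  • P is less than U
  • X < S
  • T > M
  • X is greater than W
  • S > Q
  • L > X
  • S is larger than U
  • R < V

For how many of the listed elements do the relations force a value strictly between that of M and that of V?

1

Chaining upward from M reaches: X, L, S, T.
Chaining downward from V reaches: W, R, X.
Strictly between M and V are those in both lists: X — 1 element.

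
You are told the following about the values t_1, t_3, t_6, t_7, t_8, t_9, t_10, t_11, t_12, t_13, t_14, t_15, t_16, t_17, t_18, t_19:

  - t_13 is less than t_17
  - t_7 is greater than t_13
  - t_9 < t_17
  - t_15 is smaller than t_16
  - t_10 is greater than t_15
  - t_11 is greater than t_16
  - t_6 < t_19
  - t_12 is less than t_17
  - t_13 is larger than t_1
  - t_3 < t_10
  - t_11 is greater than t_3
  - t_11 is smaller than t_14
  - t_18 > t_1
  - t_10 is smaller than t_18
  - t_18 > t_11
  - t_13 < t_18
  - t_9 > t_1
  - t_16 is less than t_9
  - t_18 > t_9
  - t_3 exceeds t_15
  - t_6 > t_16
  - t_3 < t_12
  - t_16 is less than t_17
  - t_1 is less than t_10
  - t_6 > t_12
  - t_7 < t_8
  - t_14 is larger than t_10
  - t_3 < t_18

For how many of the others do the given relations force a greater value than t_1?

Directly above t_1: t_10, t_13, t_9, t_18.
One step further: t_14, t_17, t_7 (7 so far).
One step further: t_8 (8 so far).
No other element is forced above t_1 by the given relations, so the count is 8.

8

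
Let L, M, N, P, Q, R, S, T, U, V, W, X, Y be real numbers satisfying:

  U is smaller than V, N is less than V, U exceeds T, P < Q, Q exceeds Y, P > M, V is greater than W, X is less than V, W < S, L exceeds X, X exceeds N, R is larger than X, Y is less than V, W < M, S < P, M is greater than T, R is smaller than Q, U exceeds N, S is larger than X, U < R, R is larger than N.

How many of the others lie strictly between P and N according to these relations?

Chaining upward from N reaches: X, S, L, U, R, V, Q.
Chaining downward from P reaches: X, W, T, M, S.
Strictly between N and P are those in both lists: X, S — 2 elements.

2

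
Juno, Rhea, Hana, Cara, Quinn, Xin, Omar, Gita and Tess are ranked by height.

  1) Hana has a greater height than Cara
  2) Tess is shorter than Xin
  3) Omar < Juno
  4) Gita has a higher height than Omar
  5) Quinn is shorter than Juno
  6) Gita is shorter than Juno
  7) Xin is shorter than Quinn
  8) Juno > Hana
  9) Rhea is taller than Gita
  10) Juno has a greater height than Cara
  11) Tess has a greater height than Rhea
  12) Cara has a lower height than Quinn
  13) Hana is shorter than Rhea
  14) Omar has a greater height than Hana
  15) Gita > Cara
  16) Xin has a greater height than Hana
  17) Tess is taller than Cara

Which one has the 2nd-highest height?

Quinn

Piecing the relations together gives one ordering: Cara < Hana < Omar < Gita < Rhea < Tess < Xin < Quinn < Juno.
The 2nd largest is Quinn.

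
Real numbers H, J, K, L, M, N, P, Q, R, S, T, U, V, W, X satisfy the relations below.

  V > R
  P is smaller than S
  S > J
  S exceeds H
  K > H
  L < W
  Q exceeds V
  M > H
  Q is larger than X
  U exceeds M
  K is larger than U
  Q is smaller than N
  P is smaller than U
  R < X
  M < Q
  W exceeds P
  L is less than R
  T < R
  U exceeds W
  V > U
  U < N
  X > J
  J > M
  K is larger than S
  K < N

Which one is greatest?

N

Chaining downward from N: directly below it, U, K, Q; then H, M, P, W, V, X, S; then L, R, J; then T.
That covers every other element, and nothing is given above N, so N is the greatest.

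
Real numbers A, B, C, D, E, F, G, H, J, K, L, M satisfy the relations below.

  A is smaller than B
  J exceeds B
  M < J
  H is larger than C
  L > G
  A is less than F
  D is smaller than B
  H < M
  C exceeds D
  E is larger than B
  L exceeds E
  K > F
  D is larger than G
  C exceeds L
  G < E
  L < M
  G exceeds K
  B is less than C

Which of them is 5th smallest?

D

Chaining the given pairs: A < F < K < G < D < B < E < L < C < H < M < J.
The 5th smallest is D.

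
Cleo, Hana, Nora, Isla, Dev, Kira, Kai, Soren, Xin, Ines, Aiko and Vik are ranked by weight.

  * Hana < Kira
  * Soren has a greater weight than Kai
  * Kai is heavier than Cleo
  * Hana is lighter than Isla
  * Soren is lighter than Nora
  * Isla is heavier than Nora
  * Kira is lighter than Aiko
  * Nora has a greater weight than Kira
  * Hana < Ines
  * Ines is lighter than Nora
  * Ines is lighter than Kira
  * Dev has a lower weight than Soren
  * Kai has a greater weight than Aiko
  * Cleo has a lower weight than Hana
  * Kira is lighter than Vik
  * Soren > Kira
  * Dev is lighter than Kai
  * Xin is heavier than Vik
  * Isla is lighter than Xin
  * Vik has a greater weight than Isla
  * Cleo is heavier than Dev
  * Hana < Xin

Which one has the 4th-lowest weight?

Chaining the given pairs: Dev < Cleo < Hana < Ines < Kira < Aiko < Kai < Soren < Nora < Isla < Vik < Xin.
Counting 4 from the smallest end gives Ines.

Ines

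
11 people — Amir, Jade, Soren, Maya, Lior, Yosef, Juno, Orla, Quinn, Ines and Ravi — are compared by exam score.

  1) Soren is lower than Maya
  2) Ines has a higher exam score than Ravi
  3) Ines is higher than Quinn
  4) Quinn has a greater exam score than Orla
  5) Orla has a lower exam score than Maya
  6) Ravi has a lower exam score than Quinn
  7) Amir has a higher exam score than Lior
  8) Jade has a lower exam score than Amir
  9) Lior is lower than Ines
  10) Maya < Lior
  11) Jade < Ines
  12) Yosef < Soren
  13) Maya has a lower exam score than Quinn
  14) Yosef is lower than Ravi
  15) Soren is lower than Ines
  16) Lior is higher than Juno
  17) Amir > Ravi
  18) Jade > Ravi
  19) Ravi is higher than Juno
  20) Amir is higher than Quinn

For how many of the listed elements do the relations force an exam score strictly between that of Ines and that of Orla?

3

Chaining upward from Orla reaches: Maya, Quinn, Lior, Amir.
Chaining downward from Ines reaches: Yosef, Juno, Soren, Ravi, Maya, Jade, Quinn, Lior.
Strictly between Orla and Ines are those in both lists: Maya, Quinn, Lior — 3 elements.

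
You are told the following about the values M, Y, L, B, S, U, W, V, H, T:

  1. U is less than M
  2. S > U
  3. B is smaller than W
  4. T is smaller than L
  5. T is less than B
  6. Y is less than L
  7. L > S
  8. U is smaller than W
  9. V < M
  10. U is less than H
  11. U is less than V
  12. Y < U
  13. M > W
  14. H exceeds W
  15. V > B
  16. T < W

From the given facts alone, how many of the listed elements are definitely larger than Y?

7

Directly above Y: U, L.
One step further: S, V, W, M, H (7 so far).
Nothing else is reachable above Y; 7 in all.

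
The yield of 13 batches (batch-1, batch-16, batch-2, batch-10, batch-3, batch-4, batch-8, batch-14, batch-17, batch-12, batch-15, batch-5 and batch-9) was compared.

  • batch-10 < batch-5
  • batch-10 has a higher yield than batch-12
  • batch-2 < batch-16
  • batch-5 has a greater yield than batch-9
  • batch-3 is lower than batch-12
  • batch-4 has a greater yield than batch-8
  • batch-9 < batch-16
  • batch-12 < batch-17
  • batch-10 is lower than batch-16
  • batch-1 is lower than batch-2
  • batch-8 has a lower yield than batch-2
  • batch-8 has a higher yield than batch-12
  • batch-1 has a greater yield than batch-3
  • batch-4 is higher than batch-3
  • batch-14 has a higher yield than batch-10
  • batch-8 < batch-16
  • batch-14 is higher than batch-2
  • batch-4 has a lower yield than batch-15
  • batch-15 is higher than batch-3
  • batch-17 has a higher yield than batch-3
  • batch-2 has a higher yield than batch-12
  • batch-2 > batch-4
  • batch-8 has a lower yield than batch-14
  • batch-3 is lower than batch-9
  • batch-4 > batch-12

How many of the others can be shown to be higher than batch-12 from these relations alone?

The elements the relations force above batch-12 are batch-8, batch-4, batch-10, batch-2, batch-5, batch-17, batch-14, batch-15, batch-16 — no chain reaches any other.
That is 9.

9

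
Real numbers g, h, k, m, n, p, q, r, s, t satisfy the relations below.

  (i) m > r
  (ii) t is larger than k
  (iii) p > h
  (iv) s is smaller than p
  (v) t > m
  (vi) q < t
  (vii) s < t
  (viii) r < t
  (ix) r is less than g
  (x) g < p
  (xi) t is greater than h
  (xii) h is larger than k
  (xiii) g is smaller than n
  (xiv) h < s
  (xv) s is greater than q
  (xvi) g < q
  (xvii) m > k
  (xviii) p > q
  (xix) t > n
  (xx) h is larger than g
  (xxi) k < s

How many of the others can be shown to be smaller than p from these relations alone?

6

From p the given relations immediately reach g, h, q, s.
From those, r, k — 6 in total.
No other element is forced below p by the given relations, so the count is 6.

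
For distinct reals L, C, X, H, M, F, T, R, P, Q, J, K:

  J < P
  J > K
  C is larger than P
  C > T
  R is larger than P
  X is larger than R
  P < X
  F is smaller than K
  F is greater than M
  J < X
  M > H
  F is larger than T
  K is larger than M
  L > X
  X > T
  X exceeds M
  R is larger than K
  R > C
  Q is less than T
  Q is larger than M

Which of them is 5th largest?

P

The consecutive relations fix a unique order: H < M < Q < T < F < K < J < P < C < R < X < L.
The 5th largest is P.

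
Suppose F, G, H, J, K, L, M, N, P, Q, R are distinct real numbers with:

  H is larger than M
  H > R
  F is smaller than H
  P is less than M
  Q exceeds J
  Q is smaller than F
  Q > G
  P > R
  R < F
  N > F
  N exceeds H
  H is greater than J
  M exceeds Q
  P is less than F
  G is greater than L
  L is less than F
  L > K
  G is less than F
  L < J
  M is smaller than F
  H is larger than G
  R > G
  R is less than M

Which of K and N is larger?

K < L < G < R < P < F < H < N, by transitivity through L, G, R, P, F, H.
So K < N; N is the larger of the two.

N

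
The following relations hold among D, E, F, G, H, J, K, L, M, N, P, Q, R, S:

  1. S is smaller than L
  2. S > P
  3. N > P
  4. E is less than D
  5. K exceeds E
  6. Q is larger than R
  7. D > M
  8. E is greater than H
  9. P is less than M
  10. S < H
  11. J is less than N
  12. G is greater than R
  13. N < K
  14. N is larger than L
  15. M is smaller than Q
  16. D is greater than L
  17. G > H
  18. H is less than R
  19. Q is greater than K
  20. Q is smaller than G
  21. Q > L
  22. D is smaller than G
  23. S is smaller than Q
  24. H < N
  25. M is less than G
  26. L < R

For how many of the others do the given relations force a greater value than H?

7

From H the given relations immediately reach E, N, R, G.
From those, K, D, Q — 7 in total.
No other element is forced above H by the given relations, so the count is 7.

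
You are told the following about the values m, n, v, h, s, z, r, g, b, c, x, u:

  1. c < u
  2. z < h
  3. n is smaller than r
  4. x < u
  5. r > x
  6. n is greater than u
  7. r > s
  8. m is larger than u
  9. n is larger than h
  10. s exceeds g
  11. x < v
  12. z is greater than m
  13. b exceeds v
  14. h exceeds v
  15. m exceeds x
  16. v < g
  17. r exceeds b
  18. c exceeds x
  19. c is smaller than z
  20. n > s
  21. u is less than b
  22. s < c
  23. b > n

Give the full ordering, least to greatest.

x < v < g < s < c < u < m < z < h < n < b < r

Nothing is placed below x, so it is least; from there x < v; v < g; g < s; s < c; c < u; u < m; m < z; z < h; h < n; n < b; b < r, each given directly.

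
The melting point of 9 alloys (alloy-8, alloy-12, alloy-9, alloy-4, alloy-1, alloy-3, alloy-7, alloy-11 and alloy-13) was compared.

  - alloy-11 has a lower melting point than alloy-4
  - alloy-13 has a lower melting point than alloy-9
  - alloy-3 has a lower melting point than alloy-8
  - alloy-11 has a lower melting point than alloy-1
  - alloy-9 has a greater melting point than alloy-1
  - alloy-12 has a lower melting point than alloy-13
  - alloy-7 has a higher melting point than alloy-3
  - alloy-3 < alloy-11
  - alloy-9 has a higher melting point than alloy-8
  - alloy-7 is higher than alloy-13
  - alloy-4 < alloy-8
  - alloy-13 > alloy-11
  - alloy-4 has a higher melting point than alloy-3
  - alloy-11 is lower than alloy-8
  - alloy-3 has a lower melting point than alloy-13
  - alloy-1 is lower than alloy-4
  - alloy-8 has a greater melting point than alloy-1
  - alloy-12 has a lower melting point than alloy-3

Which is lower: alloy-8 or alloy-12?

alloy-12 < alloy-3 and alloy-3 < alloy-11 give alloy-12 < alloy-11.
Then alloy-11 < alloy-1 extends the chain to alloy-1.
Then alloy-1 < alloy-4 extends the chain to alloy-4.
With alloy-4 < alloy-8: alloy-12 < alloy-3 < alloy-11 < alloy-1 < alloy-4 < alloy-8.
So alloy-12 < alloy-8; alloy-12 is the lower of the two.

alloy-12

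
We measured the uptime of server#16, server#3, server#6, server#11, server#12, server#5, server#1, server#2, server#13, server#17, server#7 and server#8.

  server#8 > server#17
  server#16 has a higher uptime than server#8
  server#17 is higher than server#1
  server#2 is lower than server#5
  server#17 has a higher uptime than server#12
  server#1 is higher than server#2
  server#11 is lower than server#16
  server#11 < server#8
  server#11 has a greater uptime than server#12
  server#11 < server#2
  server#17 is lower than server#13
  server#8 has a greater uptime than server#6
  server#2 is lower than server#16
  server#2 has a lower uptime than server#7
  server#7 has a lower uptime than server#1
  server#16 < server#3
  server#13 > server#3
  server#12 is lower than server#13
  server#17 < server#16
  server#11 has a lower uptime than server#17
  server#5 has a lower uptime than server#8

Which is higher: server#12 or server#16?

server#16

server#12 < server#11 and server#11 < server#2 give server#12 < server#2.
Then server#2 < server#7 extends the chain to server#7.
Then server#7 < server#1 extends the chain to server#1.
Then server#1 < server#17 extends the chain to server#17.
Then server#17 < server#8 extends the chain to server#8.
With server#8 < server#16: server#12 < server#11 < server#2 < server#7 < server#1 < server#17 < server#8 < server#16.
So server#12 < server#16; server#16 is the higher of the two.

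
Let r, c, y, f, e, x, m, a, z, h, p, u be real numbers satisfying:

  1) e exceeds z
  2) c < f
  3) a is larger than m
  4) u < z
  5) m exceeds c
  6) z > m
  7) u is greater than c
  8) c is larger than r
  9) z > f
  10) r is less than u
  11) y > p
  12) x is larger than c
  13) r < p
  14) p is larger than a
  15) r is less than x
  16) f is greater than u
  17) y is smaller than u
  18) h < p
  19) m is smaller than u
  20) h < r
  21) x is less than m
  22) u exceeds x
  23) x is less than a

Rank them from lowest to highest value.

h < r < c < x < m < a < p < y < u < f < z < e

The consecutive links are each given: h < r; r < c; c < x; x < m; m < a; a < p; p < y; y < u; u < f; f < z; z < e.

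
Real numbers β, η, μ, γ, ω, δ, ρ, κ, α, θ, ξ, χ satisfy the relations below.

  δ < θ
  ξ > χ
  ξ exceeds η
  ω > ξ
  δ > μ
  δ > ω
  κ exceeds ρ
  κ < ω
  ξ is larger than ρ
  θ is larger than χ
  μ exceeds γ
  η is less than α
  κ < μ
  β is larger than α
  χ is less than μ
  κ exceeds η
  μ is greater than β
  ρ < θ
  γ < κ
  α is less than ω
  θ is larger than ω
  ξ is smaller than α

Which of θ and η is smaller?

The relevant relations are η < α; α < β; β < μ; μ < δ; δ < θ.
Together: η < α < β < μ < δ < θ.
So η < θ; η is the smaller of the two.

η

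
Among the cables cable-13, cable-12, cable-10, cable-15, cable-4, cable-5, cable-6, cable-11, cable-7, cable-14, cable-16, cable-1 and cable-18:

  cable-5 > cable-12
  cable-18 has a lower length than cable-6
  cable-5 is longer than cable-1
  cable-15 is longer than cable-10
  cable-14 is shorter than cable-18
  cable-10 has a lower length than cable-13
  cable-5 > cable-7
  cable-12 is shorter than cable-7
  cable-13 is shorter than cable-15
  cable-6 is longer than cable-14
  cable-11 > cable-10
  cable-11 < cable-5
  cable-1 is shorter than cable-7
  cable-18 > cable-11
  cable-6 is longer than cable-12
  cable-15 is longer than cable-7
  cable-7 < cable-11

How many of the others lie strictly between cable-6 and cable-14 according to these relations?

1

Chaining upward from cable-14 reaches: cable-18.
Chaining downward from cable-6 reaches: cable-1, cable-12, cable-10, cable-7, cable-11, cable-18.
Strictly between cable-14 and cable-6 are those in both lists: cable-18 — 1 element.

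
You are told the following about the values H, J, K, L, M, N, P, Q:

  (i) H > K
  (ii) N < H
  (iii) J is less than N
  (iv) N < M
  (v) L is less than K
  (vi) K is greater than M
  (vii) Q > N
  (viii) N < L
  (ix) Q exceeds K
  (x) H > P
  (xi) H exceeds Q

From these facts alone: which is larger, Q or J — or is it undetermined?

Q

J < N < M < K < Q, by transitivity through N, M, K.
So Q is larger.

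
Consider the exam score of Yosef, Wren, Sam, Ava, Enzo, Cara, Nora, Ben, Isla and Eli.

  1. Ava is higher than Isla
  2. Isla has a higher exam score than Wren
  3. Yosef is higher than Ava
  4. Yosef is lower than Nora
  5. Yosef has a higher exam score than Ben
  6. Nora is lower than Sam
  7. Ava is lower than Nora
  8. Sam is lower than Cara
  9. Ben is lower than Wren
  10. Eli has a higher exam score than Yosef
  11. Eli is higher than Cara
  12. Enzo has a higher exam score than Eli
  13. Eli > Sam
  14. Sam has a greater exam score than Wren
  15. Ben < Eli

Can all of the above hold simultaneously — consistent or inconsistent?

Every relation is compatible with Ben < Wren < Isla < Ava < Yosef < Nora < Sam < Cara < Eli < Enzo; the set is consistent.

consistent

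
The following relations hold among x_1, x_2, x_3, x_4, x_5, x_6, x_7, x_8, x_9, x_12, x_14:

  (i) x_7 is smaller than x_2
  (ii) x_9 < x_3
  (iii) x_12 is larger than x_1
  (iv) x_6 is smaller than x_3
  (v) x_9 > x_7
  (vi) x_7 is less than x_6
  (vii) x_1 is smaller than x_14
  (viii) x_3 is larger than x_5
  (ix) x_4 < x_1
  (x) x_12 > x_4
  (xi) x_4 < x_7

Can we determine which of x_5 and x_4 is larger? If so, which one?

Following every chain through x_4: above x_4 we get x_1, x_7, x_9, x_12, x_14, x_6, x_2, x_3.
x_5 is not reached, and no chain runs the other way from x_5 to x_4.
So the given relations leave the order of x_4 and x_5 undetermined.

undetermined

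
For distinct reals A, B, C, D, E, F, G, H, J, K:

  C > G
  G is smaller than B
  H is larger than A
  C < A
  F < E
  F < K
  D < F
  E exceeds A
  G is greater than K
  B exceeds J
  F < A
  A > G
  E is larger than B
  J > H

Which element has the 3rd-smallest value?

K

Piecing the relations together gives one ordering: D < F < K < G < C < A < H < J < B < E.
The 3rd smallest is K.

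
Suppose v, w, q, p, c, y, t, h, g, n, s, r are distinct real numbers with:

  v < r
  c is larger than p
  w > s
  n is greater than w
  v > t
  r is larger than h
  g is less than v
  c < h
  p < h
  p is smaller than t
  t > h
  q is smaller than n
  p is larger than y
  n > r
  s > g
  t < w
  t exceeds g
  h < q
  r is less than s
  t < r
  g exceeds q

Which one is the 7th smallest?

t

Chaining the given pairs: y < p < c < h < q < g < t < v < r < s < w < n.
Counting 7 from the smallest end gives t.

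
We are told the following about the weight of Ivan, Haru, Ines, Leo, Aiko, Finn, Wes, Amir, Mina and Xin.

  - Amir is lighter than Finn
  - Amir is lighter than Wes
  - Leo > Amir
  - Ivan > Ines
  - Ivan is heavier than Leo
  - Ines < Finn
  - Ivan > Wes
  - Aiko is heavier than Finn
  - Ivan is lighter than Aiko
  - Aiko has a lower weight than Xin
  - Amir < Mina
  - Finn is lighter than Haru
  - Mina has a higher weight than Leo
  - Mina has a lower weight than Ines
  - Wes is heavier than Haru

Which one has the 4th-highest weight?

Wes

Chaining the given pairs: Amir < Leo < Mina < Ines < Finn < Haru < Wes < Ivan < Aiko < Xin.
Counting 4 from the largest end gives Wes.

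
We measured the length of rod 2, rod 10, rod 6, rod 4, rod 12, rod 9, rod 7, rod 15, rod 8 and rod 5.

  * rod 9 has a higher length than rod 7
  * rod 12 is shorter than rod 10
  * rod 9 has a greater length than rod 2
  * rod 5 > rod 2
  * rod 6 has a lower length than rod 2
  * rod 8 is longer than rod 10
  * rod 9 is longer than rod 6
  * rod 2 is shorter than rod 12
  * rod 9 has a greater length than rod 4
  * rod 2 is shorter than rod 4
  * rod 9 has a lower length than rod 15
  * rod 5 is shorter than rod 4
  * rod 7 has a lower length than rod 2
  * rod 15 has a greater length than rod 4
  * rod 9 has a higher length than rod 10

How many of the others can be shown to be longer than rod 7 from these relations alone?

8

From rod 7 the given relations immediately reach rod 2, rod 9.
From those, rod 12, rod 5, rod 4, rod 15 — 6 in total.
From those, rod 10 — 7 in total.
From those, rod 8 — 8 in total.
No other element is forced above rod 7 by the given relations, so the count is 8.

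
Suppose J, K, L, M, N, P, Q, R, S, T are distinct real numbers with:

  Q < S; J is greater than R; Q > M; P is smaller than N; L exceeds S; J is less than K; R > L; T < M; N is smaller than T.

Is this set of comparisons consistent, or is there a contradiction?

consistent

The single ordering P < N < T < M < Q < S < L < R < J < K satisfies every listed relation, so no contradiction arises.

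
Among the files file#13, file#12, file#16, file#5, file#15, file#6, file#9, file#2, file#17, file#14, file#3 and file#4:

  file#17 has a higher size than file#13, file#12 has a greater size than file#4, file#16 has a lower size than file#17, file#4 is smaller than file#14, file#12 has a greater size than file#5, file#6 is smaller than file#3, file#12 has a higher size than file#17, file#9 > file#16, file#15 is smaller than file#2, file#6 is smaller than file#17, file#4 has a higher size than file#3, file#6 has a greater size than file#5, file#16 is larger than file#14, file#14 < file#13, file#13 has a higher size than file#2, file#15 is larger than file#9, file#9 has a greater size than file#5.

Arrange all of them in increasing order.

The consecutive links are each given: file#5 < file#6; file#6 < file#3; file#3 < file#4; file#4 < file#14; file#14 < file#16; file#16 < file#9; file#9 < file#15; file#15 < file#2; file#2 < file#13; file#13 < file#17; file#17 < file#12.

file#5 < file#6 < file#3 < file#4 < file#14 < file#16 < file#9 < file#15 < file#2 < file#13 < file#17 < file#12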